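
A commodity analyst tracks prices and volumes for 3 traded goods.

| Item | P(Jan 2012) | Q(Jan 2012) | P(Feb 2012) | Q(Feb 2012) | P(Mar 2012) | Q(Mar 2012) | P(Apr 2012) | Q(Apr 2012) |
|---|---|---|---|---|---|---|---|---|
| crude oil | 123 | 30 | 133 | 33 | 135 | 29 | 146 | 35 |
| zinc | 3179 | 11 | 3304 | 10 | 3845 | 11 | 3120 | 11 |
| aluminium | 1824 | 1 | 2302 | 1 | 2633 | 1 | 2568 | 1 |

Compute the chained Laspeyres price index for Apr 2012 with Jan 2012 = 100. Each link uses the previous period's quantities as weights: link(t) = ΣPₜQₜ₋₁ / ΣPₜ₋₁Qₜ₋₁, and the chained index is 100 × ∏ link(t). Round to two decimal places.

Link Jan 2012→Feb 2012:
ΣP(Feb 2012)Q(Jan 2012) = 133×30 + 3304×11 + 2302×1 = 3990 + 36344 + 2302 = 42636
ΣP(Jan 2012)Q(Jan 2012) = 123×30 + 3179×11 + 1824×1 = 3690 + 34969 + 1824 = 40483
link = 42636/40483 = 1.053183
Link Feb 2012→Mar 2012:
ΣP(Mar 2012)Q(Feb 2012) = 135×33 + 3845×10 + 2633×1 = 4455 + 38450 + 2633 = 45538
ΣP(Feb 2012)Q(Feb 2012) = 133×33 + 3304×10 + 2302×1 = 4389 + 33040 + 2302 = 39731
link = 45538/39731 = 1.146158
Link Mar 2012→Apr 2012:
ΣP(Apr 2012)Q(Mar 2012) = 146×29 + 3120×11 + 2568×1 = 4234 + 34320 + 2568 = 41122
ΣP(Mar 2012)Q(Mar 2012) = 135×29 + 3845×11 + 2633×1 = 3915 + 42295 + 2633 = 48843
link = 41122/48843 = 0.841922
Chained index = 100 × 1.053183 × 1.146158 × 0.841922 = 101.6296

101.63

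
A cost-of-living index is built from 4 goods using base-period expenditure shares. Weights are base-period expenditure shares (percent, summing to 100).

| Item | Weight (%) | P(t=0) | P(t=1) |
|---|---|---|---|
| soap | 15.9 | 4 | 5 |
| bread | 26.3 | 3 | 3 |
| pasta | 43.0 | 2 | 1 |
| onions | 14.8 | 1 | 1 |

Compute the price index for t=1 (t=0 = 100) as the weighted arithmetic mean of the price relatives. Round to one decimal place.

82.5

soap: 15.9 × (5/4) = 15.9 × 1.250000 = 19.8750
bread: 26.3 × (3/3) = 26.3 × 1.000000 = 26.3000
pasta: 43.0 × (1/2) = 43.0 × 0.500000 = 21.5000
onions: 14.8 × (1/1) = 14.8 × 1.000000 = 14.8000
Index = Σ wᵢ·(p₁ᵢ/p₀ᵢ) = 19.8750 + 26.3000 + 21.5000 + 14.8000 = 82.4750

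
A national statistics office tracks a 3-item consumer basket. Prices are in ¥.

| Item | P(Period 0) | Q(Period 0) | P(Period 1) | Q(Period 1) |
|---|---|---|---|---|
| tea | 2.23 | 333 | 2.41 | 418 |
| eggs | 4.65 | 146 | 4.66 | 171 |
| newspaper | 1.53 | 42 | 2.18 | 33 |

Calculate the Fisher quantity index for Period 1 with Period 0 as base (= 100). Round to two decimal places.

Laspeyres component (base-period weights):
ΣP(Period 0)Q(Period 1) = 2.23×418 + 4.65×171 + 1.53×33 = 932.14 + 795.15 + 50.49 = 1777.78
ΣP(Period 0)Q(Period 0) = 2.23×333 + 4.65×146 + 1.53×42 = 742.59 + 678.9 + 64.26 = 1485.75
L = 1777.78 / 1485.75 × 100 = 119.6554
Paasche component (current-period weights):
ΣP(Period 1)Q(Period 1) = 2.41×418 + 4.66×171 + 2.18×33 = 1007.38 + 796.86 + 71.94 = 1876.18
ΣP(Period 1)Q(Period 0) = 2.41×333 + 4.66×146 + 2.18×42 = 802.53 + 680.36 + 91.56 = 1574.45
P = 1876.18 / 1574.45 × 100 = 119.1642
Fisher = √(L × P) = √(119.6554 × 119.1642) = 119.4095

119.41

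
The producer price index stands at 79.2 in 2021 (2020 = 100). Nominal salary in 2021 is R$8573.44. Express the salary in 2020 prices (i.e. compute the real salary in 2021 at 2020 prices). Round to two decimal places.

10825.05

Real = Nominal ÷ (Index/100) = 8573.44 ÷ (79.2/100)
     = 8573.44 ÷ 0.792 = 10825.0505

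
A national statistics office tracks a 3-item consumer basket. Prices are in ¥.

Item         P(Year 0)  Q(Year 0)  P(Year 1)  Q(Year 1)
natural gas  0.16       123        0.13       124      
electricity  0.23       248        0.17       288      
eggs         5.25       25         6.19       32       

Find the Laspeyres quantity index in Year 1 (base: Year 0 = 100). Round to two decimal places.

Laspeyres quantity index uses base-period prices as weights.
ΣP(Year 0)·Q(Year 1) = 0.16×124 + 0.23×288 + 5.25×32 = 19.84 + 66.24 + 168 = 254.08
ΣP(Year 0)·Q(Year 0) = 0.16×123 + 0.23×248 + 5.25×25 = 19.68 + 57.04 + 131.25 = 207.97
Index = 254.08 / 207.97 × 100 = 122.1715

122.17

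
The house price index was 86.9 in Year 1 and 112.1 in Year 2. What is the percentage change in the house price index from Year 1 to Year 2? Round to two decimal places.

29.00%

Change = (112.1 − 86.9) / 86.9 × 100
       = 25.2 / 86.9 × 100 = 28.9988%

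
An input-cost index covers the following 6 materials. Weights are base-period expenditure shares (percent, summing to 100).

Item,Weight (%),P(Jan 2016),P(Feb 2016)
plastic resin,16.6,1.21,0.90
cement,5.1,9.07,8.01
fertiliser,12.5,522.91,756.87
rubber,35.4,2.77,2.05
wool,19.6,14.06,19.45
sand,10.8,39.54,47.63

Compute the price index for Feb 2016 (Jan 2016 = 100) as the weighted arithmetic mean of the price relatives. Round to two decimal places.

plastic resin: 16.6 × (0.90/1.21) = 16.6 × 0.743802 = 12.3471
cement: 5.1 × (8.01/9.07) = 5.1 × 0.883131 = 4.5040
fertiliser: 12.5 × (756.87/522.91) = 12.5 × 1.447419 = 18.0927
rubber: 35.4 × (2.05/2.77) = 35.4 × 0.740072 = 26.1986
wool: 19.6 × (19.45/14.06) = 19.6 × 1.383357 = 27.1138
sand: 10.8 × (47.63/39.54) = 10.8 × 1.204603 = 13.0097
Index = Σ wᵢ·(p₁ᵢ/p₀ᵢ) = 12.3471 + 4.5040 + 18.0927 + 26.1986 + 27.1138 + 13.0097 = 101.2659

101.27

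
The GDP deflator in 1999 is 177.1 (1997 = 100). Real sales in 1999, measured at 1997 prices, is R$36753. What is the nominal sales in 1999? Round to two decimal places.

65089.56

Nominal = Real × (Index/100) = 36753 × (177.1/100)
        = 36753 × 1.771 = 65089.5630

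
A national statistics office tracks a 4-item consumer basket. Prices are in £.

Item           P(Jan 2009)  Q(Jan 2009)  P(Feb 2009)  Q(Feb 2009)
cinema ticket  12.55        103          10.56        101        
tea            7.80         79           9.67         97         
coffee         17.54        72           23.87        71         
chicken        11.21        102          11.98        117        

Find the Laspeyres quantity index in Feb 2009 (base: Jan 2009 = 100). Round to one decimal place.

Laspeyres quantity index uses base-period prices as weights.
ΣP(Jan 2009)·Q(Feb 2009) = 12.55×101 + 7.80×97 + 17.54×71 + 11.21×117 = 1267.55 + 756.6 + 1245.34 + 1311.57 = 4581.06
ΣP(Jan 2009)·Q(Jan 2009) = 12.55×103 + 7.80×79 + 17.54×72 + 11.21×102 = 1292.65 + 616.2 + 1262.88 + 1143.42 = 4315.15
Index = 4581.06 / 4315.15 × 100 = 106.1622

106.2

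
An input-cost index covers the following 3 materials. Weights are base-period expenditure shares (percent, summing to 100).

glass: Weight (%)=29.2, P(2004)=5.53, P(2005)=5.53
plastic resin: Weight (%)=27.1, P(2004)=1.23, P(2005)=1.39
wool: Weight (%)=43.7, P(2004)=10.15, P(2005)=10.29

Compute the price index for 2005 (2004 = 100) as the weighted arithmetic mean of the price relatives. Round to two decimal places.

glass: 29.2 × (5.53/5.53) = 29.2 × 1.000000 = 29.2000
plastic resin: 27.1 × (1.39/1.23) = 27.1 × 1.130081 = 30.6252
wool: 43.7 × (10.29/10.15) = 43.7 × 1.013793 = 44.3028
Index = Σ wᵢ·(p₁ᵢ/p₀ᵢ) = 29.2000 + 30.6252 + 44.3028 = 104.1280

104.13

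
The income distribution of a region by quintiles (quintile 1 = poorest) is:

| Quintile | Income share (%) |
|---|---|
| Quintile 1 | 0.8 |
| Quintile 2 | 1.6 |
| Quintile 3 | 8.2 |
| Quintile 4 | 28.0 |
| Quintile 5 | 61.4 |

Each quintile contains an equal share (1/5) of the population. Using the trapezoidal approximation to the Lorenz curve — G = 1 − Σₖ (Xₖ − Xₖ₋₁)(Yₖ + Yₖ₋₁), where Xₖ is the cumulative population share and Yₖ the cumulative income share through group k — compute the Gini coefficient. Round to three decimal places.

Cumulative income shares Yₖ: 0.0080, 0.0240, 0.1060, 0.3860, 1.0000
Σ (Xₖ−Xₖ₋₁)(Yₖ+Yₖ₋₁) = (1/5)(0.0080+0.0000) + (1/5)(0.0240+0.0080) + (1/5)(0.1060+0.0240) + (1/5)(0.3860+0.1060) + (1/5)(1.0000+0.3860)
  = 0.0016 + 0.0064 + 0.0260 + 0.0984 + 0.2772 = 0.4096
G = 1 − 0.4096 = 0.5904

0.590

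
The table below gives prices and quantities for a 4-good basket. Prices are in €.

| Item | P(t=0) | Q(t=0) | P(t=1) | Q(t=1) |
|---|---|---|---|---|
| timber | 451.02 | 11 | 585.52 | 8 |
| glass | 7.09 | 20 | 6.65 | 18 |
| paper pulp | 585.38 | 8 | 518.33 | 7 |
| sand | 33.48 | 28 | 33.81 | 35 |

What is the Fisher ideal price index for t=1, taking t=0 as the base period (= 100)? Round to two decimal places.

107.78

Laspeyres component (base-period weights):
ΣP(t=1)Q(t=0) = 585.52×11 + 6.65×20 + 518.33×8 + 33.81×28 = 6440.72 + 133 + 4146.64 + 946.68 = 11667.04
ΣP(t=0)Q(t=0) = 451.02×11 + 7.09×20 + 585.38×8 + 33.48×28 = 4961.22 + 141.8 + 4683.04 + 937.44 = 10723.5
L = 11667.04 / 10723.5 × 100 = 108.7988
Paasche component (current-period weights):
ΣP(t=1)Q(t=1) = 585.52×8 + 6.65×18 + 518.33×7 + 33.81×35 = 4684.16 + 119.7 + 3628.31 + 1183.35 = 9615.52
ΣP(t=0)Q(t=1) = 451.02×8 + 7.09×18 + 585.38×7 + 33.48×35 = 3608.16 + 127.62 + 4097.66 + 1171.8 = 9005.24
P = 9615.52 / 9005.24 × 100 = 106.7769
Fisher = √(L × P) = √(108.7988 × 106.7769) = 107.7831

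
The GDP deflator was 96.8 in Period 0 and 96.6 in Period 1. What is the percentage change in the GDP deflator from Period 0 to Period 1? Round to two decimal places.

-0.21%

Change = (96.6 − 96.8) / 96.8 × 100
       = -0.2 / 96.8 × 100 = -0.2066%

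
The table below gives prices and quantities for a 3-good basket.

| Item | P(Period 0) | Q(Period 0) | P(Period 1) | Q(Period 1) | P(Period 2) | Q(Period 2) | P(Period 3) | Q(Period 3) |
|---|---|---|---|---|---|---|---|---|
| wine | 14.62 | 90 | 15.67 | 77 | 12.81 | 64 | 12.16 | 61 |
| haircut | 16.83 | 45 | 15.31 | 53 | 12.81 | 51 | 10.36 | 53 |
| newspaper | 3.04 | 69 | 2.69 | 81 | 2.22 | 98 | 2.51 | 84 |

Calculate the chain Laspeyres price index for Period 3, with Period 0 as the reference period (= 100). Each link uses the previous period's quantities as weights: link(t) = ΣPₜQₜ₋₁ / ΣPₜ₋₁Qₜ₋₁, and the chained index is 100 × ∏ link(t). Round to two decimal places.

Link Period 0→Period 1:
ΣP(Period 1)Q(Period 0) = 15.67×90 + 15.31×45 + 2.69×69 = 1410.3 + 688.95 + 185.61 = 2284.86
ΣP(Period 0)Q(Period 0) = 14.62×90 + 16.83×45 + 3.04×69 = 1315.8 + 757.35 + 209.76 = 2282.91
link = 2284.86/2282.91 = 1.000854
Link Period 1→Period 2:
ΣP(Period 2)Q(Period 1) = 12.81×77 + 12.81×53 + 2.22×81 = 986.37 + 678.93 + 179.82 = 1845.12
ΣP(Period 1)Q(Period 1) = 15.67×77 + 15.31×53 + 2.69×81 = 1206.59 + 811.43 + 217.89 = 2235.91
link = 1845.12/2235.91 = 0.825221
Link Period 2→Period 3:
ΣP(Period 3)Q(Period 2) = 12.16×64 + 10.36×51 + 2.51×98 = 778.24 + 528.36 + 245.98 = 1552.58
ΣP(Period 2)Q(Period 2) = 12.81×64 + 12.81×51 + 2.22×98 = 819.84 + 653.31 + 217.56 = 1690.71
link = 1552.58/1690.71 = 0.918301
Chained index = 100 × 1.000854 × 0.825221 × 0.918301 = 75.8448

75.84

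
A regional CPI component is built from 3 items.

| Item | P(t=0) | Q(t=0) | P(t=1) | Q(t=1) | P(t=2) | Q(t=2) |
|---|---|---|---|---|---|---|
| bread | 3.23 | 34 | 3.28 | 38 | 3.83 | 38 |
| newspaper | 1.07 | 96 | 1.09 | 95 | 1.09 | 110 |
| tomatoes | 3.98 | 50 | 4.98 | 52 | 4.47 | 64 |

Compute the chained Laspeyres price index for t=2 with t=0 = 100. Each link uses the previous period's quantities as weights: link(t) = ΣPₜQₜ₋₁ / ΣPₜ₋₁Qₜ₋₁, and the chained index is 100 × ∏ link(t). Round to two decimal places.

Link t=0→t=1:
ΣP(t=1)Q(t=0) = 3.28×34 + 1.09×96 + 4.98×50 = 111.52 + 104.64 + 249 = 465.16
ΣP(t=0)Q(t=0) = 3.23×34 + 1.07×96 + 3.98×50 = 109.82 + 102.72 + 199 = 411.54
link = 465.16/411.54 = 1.130291
Link t=1→t=2:
ΣP(t=2)Q(t=1) = 3.83×38 + 1.09×95 + 4.47×52 = 145.54 + 103.55 + 232.44 = 481.53
ΣP(t=1)Q(t=1) = 3.28×38 + 1.09×95 + 4.98×52 = 124.64 + 103.55 + 258.96 = 487.15
link = 481.53/487.15 = 0.988464
Chained index = 100 × 1.130291 × 0.988464 = 111.7252

111.73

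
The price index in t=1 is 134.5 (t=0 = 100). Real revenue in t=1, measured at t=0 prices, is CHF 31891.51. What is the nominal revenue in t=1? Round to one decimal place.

Nominal = Real × (Index/100) = 31891.51 × (134.5/100)
        = 31891.51 × 1.345 = 42894.0809

42894.1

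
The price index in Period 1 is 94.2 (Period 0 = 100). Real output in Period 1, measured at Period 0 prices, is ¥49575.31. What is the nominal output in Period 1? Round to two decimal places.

46699.94

Nominal = Real × (Index/100) = 49575.31 × (94.2/100)
        = 49575.31 × 0.942 = 46699.9420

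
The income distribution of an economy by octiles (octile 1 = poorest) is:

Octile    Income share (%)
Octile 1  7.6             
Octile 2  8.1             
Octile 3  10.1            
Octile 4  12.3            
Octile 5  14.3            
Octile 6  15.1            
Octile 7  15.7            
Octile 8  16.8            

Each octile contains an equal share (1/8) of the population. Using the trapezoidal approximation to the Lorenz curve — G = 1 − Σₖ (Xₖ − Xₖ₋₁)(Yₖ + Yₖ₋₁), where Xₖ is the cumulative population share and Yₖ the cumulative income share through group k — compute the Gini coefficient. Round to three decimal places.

Cumulative income shares Yₖ: 0.0760, 0.1570, 0.2580, 0.3810, 0.5240, 0.6750, 0.8320, 1.0000
Σ (Xₖ−Xₖ₋₁)(Yₖ+Yₖ₋₁) = (1/8)(0.0760+0.0000) + (1/8)(0.1570+0.0760) + (1/8)(0.2580+0.1570) + (1/8)(0.3810+0.2580) + (1/8)(0.5240+0.3810) + (1/8)(0.6750+0.5240) + (1/8)(0.8320+0.6750) + (1/8)(1.0000+0.8320)
  = 0.0095 + 0.0291 + 0.0519 + 0.0799 + 0.1131 + 0.1499 + 0.1884 + 0.2290 = 0.8508
G = 1 − 0.8508 = 0.1492

0.149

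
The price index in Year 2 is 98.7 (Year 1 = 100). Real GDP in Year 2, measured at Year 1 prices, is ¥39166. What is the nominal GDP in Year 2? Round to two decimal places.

Nominal = Real × (Index/100) = 39166 × (98.7/100)
        = 39166 × 0.987 = 38656.8420

38656.84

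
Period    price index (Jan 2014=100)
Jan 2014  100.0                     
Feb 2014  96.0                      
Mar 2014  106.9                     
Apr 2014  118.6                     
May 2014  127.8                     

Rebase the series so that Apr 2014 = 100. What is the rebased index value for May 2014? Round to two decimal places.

107.76

Rebased(May 2014) = 127.8 / 118.6 × 100 = 107.7572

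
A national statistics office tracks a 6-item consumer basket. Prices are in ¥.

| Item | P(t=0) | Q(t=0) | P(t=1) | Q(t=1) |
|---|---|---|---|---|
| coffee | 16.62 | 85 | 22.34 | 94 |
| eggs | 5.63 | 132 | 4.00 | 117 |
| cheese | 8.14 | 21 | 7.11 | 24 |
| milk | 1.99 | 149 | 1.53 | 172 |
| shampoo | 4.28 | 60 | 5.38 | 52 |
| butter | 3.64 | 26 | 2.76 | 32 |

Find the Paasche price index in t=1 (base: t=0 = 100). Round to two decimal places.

108.79

Paasche price index uses current-period quantities as weights.
ΣP(t=1)·Q(t=1) = 22.34×94 + 4.00×117 + 7.11×24 + 1.53×172 + 5.38×52 + 2.76×32 = 2099.96 + 468 + 170.64 + 263.16 + 279.76 + 88.32 = 3369.84
ΣP(t=0)·Q(t=1) = 16.62×94 + 5.63×117 + 8.14×24 + 1.99×172 + 4.28×52 + 3.64×32 = 1562.28 + 658.71 + 195.36 + 342.28 + 222.56 + 116.48 = 3097.67
Index = 3369.84 / 3097.67 × 100 = 108.7863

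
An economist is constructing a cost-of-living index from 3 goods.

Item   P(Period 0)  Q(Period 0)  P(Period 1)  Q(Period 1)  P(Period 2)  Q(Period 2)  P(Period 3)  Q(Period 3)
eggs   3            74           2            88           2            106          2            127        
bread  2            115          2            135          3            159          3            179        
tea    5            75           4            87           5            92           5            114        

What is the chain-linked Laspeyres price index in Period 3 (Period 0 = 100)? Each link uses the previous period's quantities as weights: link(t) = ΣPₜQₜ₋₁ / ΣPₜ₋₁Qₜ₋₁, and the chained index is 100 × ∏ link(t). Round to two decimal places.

104.91

Link Period 0→Period 1:
ΣP(Period 1)Q(Period 0) = 2×74 + 2×115 + 4×75 = 148 + 230 + 300 = 678
ΣP(Period 0)Q(Period 0) = 3×74 + 2×115 + 5×75 = 222 + 230 + 375 = 827
link = 678/827 = 0.819831
Link Period 1→Period 2:
ΣP(Period 2)Q(Period 1) = 2×88 + 3×135 + 5×87 = 176 + 405 + 435 = 1016
ΣP(Period 1)Q(Period 1) = 2×88 + 2×135 + 4×87 = 176 + 270 + 348 = 794
link = 1016/794 = 1.279597
Link Period 2→Period 3:
ΣP(Period 3)Q(Period 2) = 2×106 + 3×159 + 5×92 = 212 + 477 + 460 = 1149
ΣP(Period 2)Q(Period 2) = 2×106 + 3×159 + 5×92 = 212 + 477 + 460 = 1149
link = 1149/1149 = 1.000000
Chained index = 100 × 0.819831 × 1.279597 × 1.000000 = 104.9053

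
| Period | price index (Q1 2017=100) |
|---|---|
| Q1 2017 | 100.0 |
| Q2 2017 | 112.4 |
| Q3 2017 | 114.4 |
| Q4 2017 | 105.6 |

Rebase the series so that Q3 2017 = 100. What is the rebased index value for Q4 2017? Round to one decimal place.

92.3

Rebased(Q4 2017) = 105.6 / 114.4 × 100 = 92.3077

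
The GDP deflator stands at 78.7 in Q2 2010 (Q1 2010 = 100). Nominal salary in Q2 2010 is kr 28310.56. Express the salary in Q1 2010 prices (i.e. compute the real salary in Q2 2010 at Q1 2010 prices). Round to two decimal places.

Real = Nominal ÷ (Index/100) = 28310.56 ÷ (78.7/100)
     = 28310.56 ÷ 0.787 = 35972.7573

35972.76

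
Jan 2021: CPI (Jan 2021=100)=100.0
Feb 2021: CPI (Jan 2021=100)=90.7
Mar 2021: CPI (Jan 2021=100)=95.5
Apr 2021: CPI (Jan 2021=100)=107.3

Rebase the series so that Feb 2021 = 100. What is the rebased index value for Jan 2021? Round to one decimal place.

110.3

Rebased(Jan 2021) = 100.0 / 90.7 × 100 = 110.2536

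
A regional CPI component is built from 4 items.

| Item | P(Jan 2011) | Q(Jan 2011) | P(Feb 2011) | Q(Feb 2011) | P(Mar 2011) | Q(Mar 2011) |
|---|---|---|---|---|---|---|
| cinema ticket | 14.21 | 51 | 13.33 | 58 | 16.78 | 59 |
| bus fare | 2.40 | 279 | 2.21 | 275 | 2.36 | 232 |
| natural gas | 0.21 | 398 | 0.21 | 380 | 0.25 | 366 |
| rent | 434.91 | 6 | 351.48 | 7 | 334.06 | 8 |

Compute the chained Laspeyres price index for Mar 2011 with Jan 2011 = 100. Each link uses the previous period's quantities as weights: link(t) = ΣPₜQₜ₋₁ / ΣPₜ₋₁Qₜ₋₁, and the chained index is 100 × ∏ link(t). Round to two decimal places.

88.29

Link Jan 2011→Feb 2011:
ΣP(Feb 2011)Q(Jan 2011) = 13.33×51 + 2.21×279 + 0.21×398 + 351.48×6 = 679.83 + 616.59 + 83.58 + 2108.88 = 3488.88
ΣP(Jan 2011)Q(Jan 2011) = 14.21×51 + 2.40×279 + 0.21×398 + 434.91×6 = 724.71 + 669.6 + 83.58 + 2609.46 = 4087.35
link = 3488.88/4087.35 = 0.853580
Link Feb 2011→Mar 2011:
ΣP(Mar 2011)Q(Feb 2011) = 16.78×58 + 2.36×275 + 0.25×380 + 334.06×7 = 973.24 + 649 + 95 + 2338.42 = 4055.66
ΣP(Feb 2011)Q(Feb 2011) = 13.33×58 + 2.21×275 + 0.21×380 + 351.48×7 = 773.14 + 607.75 + 79.8 + 2460.36 = 3921.05
link = 4055.66/3921.05 = 1.034330
Chained index = 100 × 0.853580 × 1.034330 = 88.2883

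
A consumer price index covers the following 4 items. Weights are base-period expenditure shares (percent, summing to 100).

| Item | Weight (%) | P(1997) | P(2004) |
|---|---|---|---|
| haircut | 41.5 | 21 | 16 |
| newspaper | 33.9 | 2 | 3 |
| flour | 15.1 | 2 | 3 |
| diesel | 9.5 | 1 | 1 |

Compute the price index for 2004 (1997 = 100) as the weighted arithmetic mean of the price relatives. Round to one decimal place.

114.6

haircut: 41.5 × (16/21) = 41.5 × 0.761905 = 31.6190
newspaper: 33.9 × (3/2) = 33.9 × 1.500000 = 50.8500
flour: 15.1 × (3/2) = 15.1 × 1.500000 = 22.6500
diesel: 9.5 × (1/1) = 9.5 × 1.000000 = 9.5000
Index = Σ wᵢ·(p₁ᵢ/p₀ᵢ) = 31.6190 + 50.8500 + 22.6500 + 9.5000 = 114.6190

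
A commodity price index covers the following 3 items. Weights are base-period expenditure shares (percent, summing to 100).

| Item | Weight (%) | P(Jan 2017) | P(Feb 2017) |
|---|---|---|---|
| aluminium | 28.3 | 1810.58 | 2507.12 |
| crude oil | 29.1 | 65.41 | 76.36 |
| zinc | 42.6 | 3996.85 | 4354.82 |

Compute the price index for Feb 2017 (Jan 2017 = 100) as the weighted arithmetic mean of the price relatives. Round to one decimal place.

aluminium: 28.3 × (2507.12/1810.58) = 28.3 × 1.384705 = 39.1872
crude oil: 29.1 × (76.36/65.41) = 29.1 × 1.167406 = 33.9715
zinc: 42.6 × (4354.82/3996.85) = 42.6 × 1.089563 = 46.4154
Index = Σ wᵢ·(p₁ᵢ/p₀ᵢ) = 39.1872 + 33.9715 + 46.4154 = 119.5741

119.6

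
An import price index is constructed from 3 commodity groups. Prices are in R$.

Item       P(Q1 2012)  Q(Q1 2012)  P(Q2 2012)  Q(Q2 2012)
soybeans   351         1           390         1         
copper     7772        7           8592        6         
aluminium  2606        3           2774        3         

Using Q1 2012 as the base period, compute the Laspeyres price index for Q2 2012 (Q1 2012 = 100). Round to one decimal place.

Laspeyres price index uses base-period quantities as weights.
ΣP(Q2 2012)·Q(Q1 2012) = 390×1 + 8592×7 + 2774×3 = 390 + 60144 + 8322 = 68856
ΣP(Q1 2012)·Q(Q1 2012) = 351×1 + 7772×7 + 2606×3 = 351 + 54404 + 7818 = 62573
Index = 68856 / 62573 × 100 = 110.0411

110.0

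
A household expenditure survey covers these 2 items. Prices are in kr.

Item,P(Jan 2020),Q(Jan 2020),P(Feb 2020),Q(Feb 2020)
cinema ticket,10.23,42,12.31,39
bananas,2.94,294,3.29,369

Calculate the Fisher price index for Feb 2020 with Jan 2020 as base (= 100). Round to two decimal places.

114.44

Laspeyres component (base-period weights):
ΣP(Feb 2020)Q(Jan 2020) = 12.31×42 + 3.29×294 = 517.02 + 967.26 = 1484.28
ΣP(Jan 2020)Q(Jan 2020) = 10.23×42 + 2.94×294 = 429.66 + 864.36 = 1294.02
L = 1484.28 / 1294.02 × 100 = 114.7030
Paasche component (current-period weights):
ΣP(Feb 2020)Q(Feb 2020) = 12.31×39 + 3.29×369 = 480.09 + 1214.01 = 1694.1
ΣP(Jan 2020)Q(Feb 2020) = 10.23×39 + 2.94×369 = 398.97 + 1084.86 = 1483.83
P = 1694.1 / 1483.83 × 100 = 114.1708
Fisher = √(L × P) = √(114.7030 × 114.1708) = 114.4366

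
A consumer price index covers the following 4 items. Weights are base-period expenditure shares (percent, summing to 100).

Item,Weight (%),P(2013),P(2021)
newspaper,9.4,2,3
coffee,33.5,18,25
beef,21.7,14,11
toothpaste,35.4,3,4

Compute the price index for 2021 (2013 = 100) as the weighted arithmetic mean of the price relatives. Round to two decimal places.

124.88

newspaper: 9.4 × (3/2) = 9.4 × 1.500000 = 14.1000
coffee: 33.5 × (25/18) = 33.5 × 1.388889 = 46.5278
beef: 21.7 × (11/14) = 21.7 × 0.785714 = 17.0500
toothpaste: 35.4 × (4/3) = 35.4 × 1.333333 = 47.2000
Index = Σ wᵢ·(p₁ᵢ/p₀ᵢ) = 14.1000 + 46.5278 + 17.0500 + 47.2000 = 124.8778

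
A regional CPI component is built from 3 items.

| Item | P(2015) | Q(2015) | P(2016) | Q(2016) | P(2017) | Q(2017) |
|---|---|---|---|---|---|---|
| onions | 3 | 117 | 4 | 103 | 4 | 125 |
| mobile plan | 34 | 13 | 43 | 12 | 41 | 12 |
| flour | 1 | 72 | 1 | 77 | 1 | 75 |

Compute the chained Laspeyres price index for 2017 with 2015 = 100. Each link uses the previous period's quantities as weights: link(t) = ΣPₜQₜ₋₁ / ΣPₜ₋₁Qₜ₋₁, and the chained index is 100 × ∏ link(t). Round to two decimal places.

Link 2015→2016:
ΣP(2016)Q(2015) = 4×117 + 43×13 + 1×72 = 468 + 559 + 72 = 1099
ΣP(2015)Q(2015) = 3×117 + 34×13 + 1×72 = 351 + 442 + 72 = 865
link = 1099/865 = 1.270520
Link 2016→2017:
ΣP(2017)Q(2016) = 4×103 + 41×12 + 1×77 = 412 + 492 + 77 = 981
ΣP(2016)Q(2016) = 4×103 + 43×12 + 1×77 = 412 + 516 + 77 = 1005
link = 981/1005 = 0.976119
Chained index = 100 × 1.270520 × 0.976119 = 124.0179

124.02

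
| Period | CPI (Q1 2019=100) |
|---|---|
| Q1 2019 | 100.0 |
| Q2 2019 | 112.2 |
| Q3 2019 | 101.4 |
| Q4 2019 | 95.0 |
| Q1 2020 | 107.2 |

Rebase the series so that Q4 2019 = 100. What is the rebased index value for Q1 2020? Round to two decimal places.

112.84

Rebased(Q1 2020) = 107.2 / 95.0 × 100 = 112.8421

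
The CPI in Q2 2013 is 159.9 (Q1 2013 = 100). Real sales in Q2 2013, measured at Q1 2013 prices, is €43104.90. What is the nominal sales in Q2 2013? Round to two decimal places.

68924.74

Nominal = Real × (Index/100) = 43104.90 × (159.9/100)
        = 43104.90 × 1.599 = 68924.7351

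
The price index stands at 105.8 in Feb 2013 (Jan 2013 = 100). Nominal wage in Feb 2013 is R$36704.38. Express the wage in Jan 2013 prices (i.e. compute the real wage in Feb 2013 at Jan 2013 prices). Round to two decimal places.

34692.23

Real = Nominal ÷ (Index/100) = 36704.38 ÷ (105.8/100)
     = 36704.38 ÷ 1.058 = 34692.2306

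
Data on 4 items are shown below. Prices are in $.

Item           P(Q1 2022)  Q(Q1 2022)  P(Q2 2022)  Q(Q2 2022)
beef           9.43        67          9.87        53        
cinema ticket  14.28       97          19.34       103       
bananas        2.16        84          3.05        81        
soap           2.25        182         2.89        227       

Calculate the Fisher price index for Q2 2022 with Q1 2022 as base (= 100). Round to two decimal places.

Laspeyres component (base-period weights):
ΣP(Q2 2022)Q(Q1 2022) = 9.87×67 + 19.34×97 + 3.05×84 + 2.89×182 = 661.29 + 1875.98 + 256.2 + 525.98 = 3319.45
ΣP(Q1 2022)Q(Q1 2022) = 9.43×67 + 14.28×97 + 2.16×84 + 2.25×182 = 631.81 + 1385.16 + 181.44 + 409.5 = 2607.91
L = 3319.45 / 2607.91 × 100 = 127.2839
Paasche component (current-period weights):
ΣP(Q2 2022)Q(Q2 2022) = 9.87×53 + 19.34×103 + 3.05×81 + 2.89×227 = 523.11 + 1992.02 + 247.05 + 656.03 = 3418.21
ΣP(Q1 2022)Q(Q2 2022) = 9.43×53 + 14.28×103 + 2.16×81 + 2.25×227 = 499.79 + 1470.84 + 174.96 + 510.75 = 2656.34
P = 3418.21 / 2656.34 × 100 = 128.6812
Fisher = √(L × P) = √(127.2839 × 128.6812) = 127.9806

127.98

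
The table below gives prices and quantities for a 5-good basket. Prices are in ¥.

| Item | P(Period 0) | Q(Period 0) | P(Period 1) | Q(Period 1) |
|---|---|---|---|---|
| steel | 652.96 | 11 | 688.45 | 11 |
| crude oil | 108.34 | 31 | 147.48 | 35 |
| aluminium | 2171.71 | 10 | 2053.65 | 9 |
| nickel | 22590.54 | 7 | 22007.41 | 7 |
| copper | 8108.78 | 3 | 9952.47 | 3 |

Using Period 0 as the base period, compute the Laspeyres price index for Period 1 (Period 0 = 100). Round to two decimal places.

Laspeyres price index uses base-period quantities as weights.
ΣP(Period 1)·Q(Period 0) = 688.45×11 + 147.48×31 + 2053.65×10 + 22007.41×7 + 9952.47×3 = 7572.95 + 4571.88 + 20536.5 + 154051.87 + 29857.41 = 216590.61
ΣP(Period 0)·Q(Period 0) = 652.96×11 + 108.34×31 + 2171.71×10 + 22590.54×7 + 8108.78×3 = 7182.56 + 3358.54 + 21717.1 + 158133.78 + 24326.34 = 214718.32
Index = 216590.61 / 214718.32 × 100 = 100.8720

100.87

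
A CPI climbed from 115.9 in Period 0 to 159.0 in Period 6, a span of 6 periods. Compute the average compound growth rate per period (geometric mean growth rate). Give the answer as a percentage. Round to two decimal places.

5.41%

Growth factor = (159.0/115.9)^(1/6) = (1.371872)^(1/6) = 1.054109
Growth rate = 1.054109 − 1 = 0.054109 = 5.4109%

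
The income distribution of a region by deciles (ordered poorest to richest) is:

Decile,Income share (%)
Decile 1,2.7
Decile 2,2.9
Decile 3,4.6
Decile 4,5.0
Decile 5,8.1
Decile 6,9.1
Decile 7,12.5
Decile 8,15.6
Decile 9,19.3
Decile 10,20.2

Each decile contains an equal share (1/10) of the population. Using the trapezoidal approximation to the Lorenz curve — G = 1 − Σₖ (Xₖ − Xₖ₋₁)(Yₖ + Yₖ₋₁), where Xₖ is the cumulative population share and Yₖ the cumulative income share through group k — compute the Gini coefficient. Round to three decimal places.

Cumulative income shares Yₖ: 0.0270, 0.0560, 0.1020, 0.1520, 0.2330, 0.3240, 0.4490, 0.6050, 0.7980, 1.0000
Σ (Xₖ−Xₖ₋₁)(Yₖ+Yₖ₋₁) = (1/10)(0.0270+0.0000) + (1/10)(0.0560+0.0270) + (1/10)(0.1020+0.0560) + (1/10)(0.1520+0.1020) + (1/10)(0.2330+0.1520) + (1/10)(0.3240+0.2330) + (1/10)(0.4490+0.3240) + (1/10)(0.6050+0.4490) + (1/10)(0.7980+0.6050) + (1/10)(1.0000+0.7980)
  = 0.0027 + 0.0083 + 0.0158 + 0.0254 + 0.0385 + 0.0557 + 0.0773 + 0.1054 + 0.1403 + 0.1798 = 0.6492
G = 1 − 0.6492 = 0.3508

0.351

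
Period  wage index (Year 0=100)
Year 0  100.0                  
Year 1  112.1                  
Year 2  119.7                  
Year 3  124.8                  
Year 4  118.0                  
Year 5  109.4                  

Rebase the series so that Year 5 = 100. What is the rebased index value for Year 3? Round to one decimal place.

Rebased(Year 3) = 124.8 / 109.4 × 100 = 114.0768

114.1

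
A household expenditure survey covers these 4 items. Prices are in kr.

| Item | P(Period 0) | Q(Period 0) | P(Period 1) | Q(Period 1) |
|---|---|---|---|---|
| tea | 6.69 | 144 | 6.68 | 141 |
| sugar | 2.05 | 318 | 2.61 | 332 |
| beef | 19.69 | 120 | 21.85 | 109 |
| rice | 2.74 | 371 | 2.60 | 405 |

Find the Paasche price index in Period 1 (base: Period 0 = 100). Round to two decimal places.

107.44

Paasche price index uses current-period quantities as weights.
ΣP(Period 1)·Q(Period 1) = 6.68×141 + 2.61×332 + 21.85×109 + 2.60×405 = 941.88 + 866.52 + 2381.65 + 1053 = 5243.05
ΣP(Period 0)·Q(Period 1) = 6.69×141 + 2.05×332 + 19.69×109 + 2.74×405 = 943.29 + 680.6 + 2146.21 + 1109.7 = 4879.8
Index = 5243.05 / 4879.8 × 100 = 107.4440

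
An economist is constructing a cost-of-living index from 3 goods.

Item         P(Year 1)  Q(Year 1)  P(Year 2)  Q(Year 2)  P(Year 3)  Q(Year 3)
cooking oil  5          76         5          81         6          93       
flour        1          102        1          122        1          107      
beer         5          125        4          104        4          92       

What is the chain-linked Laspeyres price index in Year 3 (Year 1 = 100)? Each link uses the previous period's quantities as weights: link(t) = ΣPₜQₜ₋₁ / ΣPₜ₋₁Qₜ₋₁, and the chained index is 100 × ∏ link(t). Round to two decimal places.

96.33

Link Year 1→Year 2:
ΣP(Year 2)Q(Year 1) = 5×76 + 1×102 + 4×125 = 380 + 102 + 500 = 982
ΣP(Year 1)Q(Year 1) = 5×76 + 1×102 + 5×125 = 380 + 102 + 625 = 1107
link = 982/1107 = 0.887082
Link Year 2→Year 3:
ΣP(Year 3)Q(Year 2) = 6×81 + 1×122 + 4×104 = 486 + 122 + 416 = 1024
ΣP(Year 2)Q(Year 2) = 5×81 + 1×122 + 4×104 = 405 + 122 + 416 = 943
link = 1024/943 = 1.085896
Chained index = 100 × 0.887082 × 1.085896 = 96.3279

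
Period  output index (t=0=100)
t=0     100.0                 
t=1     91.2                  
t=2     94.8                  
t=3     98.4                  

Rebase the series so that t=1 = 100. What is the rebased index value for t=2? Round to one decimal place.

103.9

Rebased(t=2) = 94.8 / 91.2 × 100 = 103.9474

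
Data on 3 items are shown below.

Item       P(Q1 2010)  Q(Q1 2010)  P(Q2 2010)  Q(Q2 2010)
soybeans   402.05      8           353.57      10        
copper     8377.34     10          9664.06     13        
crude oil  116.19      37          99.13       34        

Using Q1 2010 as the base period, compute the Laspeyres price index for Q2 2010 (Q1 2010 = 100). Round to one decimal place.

Laspeyres price index uses base-period quantities as weights.
ΣP(Q2 2010)·Q(Q1 2010) = 353.57×8 + 9664.06×10 + 99.13×37 = 2828.56 + 96640.6 + 3667.81 = 103136.97
ΣP(Q1 2010)·Q(Q1 2010) = 402.05×8 + 8377.34×10 + 116.19×37 = 3216.4 + 83773.4 + 4299.03 = 91288.83
Index = 103136.97 / 91288.83 × 100 = 112.9787

113.0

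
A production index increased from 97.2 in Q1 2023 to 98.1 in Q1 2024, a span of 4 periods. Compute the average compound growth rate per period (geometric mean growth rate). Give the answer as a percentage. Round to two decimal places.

Growth factor = (98.1/97.2)^(1/4) = (1.009259)^(1/4) = 1.002307
Growth rate = 1.002307 − 1 = 0.002307 = 0.2307%

0.23%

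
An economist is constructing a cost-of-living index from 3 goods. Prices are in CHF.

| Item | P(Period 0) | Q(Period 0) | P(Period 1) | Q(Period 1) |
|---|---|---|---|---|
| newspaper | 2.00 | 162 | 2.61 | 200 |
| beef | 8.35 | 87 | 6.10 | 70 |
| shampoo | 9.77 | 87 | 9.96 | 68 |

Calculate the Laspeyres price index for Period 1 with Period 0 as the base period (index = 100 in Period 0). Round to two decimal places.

95.77

Laspeyres price index uses base-period quantities as weights.
ΣP(Period 1)·Q(Period 0) = 2.61×162 + 6.10×87 + 9.96×87 = 422.82 + 530.7 + 866.52 = 1820.04
ΣP(Period 0)·Q(Period 0) = 2.00×162 + 8.35×87 + 9.77×87 = 324 + 726.45 + 849.99 = 1900.44
Index = 1820.04 / 1900.44 × 100 = 95.7694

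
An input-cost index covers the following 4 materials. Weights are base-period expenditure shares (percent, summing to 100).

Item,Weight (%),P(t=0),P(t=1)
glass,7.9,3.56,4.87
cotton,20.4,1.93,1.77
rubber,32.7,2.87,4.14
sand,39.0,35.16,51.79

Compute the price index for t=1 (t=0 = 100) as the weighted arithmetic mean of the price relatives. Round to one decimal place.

134.1

glass: 7.9 × (4.87/3.56) = 7.9 × 1.367978 = 10.8070
cotton: 20.4 × (1.77/1.93) = 20.4 × 0.917098 = 18.7088
rubber: 32.7 × (4.14/2.87) = 32.7 × 1.442509 = 47.1700
sand: 39.0 × (51.79/35.16) = 39.0 × 1.472981 = 57.4462
Index = Σ wᵢ·(p₁ᵢ/p₀ᵢ) = 10.8070 + 18.7088 + 47.1700 + 57.4462 = 134.1321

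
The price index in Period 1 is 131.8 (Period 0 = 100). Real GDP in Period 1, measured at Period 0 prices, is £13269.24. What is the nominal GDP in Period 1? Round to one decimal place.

17488.9

Nominal = Real × (Index/100) = 13269.24 × (131.8/100)
        = 13269.24 × 1.318 = 17488.8583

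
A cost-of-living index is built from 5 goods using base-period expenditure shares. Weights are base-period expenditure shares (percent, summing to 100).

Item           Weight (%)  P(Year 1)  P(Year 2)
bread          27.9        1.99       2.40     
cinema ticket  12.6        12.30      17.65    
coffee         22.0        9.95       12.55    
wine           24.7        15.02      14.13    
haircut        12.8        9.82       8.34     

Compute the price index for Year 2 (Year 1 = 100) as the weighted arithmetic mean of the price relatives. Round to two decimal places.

bread: 27.9 × (2.40/1.99) = 27.9 × 1.206030 = 33.6482
cinema ticket: 12.6 × (17.65/12.30) = 12.6 × 1.434959 = 18.0805
coffee: 22.0 × (12.55/9.95) = 22.0 × 1.261307 = 27.7487
wine: 24.7 × (14.13/15.02) = 24.7 × 0.940746 = 23.2364
haircut: 12.8 × (8.34/9.82) = 12.8 × 0.849287 = 10.8709
Index = Σ wᵢ·(p₁ᵢ/p₀ᵢ) = 33.6482 + 18.0805 + 27.7487 + 23.2364 + 10.8709 = 113.5848

113.58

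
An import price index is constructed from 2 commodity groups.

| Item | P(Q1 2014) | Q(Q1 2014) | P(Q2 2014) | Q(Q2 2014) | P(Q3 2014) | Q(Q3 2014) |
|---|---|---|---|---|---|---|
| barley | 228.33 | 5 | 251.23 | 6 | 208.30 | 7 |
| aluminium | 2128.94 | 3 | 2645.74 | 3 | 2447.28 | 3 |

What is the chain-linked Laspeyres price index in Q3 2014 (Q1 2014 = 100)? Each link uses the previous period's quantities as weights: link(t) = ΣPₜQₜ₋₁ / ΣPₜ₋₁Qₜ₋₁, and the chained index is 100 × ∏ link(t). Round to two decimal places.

111.09

Link Q1 2014→Q2 2014:
ΣP(Q2 2014)Q(Q1 2014) = 251.23×5 + 2645.74×3 = 1256.15 + 7937.22 = 9193.37
ΣP(Q1 2014)Q(Q1 2014) = 228.33×5 + 2128.94×3 = 1141.65 + 6386.82 = 7528.47
link = 9193.37/7528.47 = 1.221147
Link Q2 2014→Q3 2014:
ΣP(Q3 2014)Q(Q2 2014) = 208.30×6 + 2447.28×3 = 1249.8 + 7341.84 = 8591.64
ΣP(Q2 2014)Q(Q2 2014) = 251.23×6 + 2645.74×3 = 1507.38 + 7937.22 = 9444.6
link = 8591.64/9444.6 = 0.909688
Chained index = 100 × 1.221147 × 0.909688 = 111.0863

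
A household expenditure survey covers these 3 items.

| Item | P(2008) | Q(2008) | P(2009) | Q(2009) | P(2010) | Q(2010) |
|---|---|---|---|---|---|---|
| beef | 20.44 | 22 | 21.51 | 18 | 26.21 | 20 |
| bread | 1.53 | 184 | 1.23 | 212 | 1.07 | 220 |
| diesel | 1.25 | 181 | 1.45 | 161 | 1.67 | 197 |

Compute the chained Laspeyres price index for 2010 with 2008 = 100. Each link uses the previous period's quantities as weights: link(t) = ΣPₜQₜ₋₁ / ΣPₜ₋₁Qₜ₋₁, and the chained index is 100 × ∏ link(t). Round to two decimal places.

110.29

Link 2008→2009:
ΣP(2009)Q(2008) = 21.51×22 + 1.23×184 + 1.45×181 = 473.22 + 226.32 + 262.45 = 961.99
ΣP(2008)Q(2008) = 20.44×22 + 1.53×184 + 1.25×181 = 449.68 + 281.52 + 226.25 = 957.45
link = 961.99/957.45 = 1.004742
Link 2009→2010:
ΣP(2010)Q(2009) = 26.21×18 + 1.07×212 + 1.67×161 = 471.78 + 226.84 + 268.87 = 967.49
ΣP(2009)Q(2009) = 21.51×18 + 1.23×212 + 1.45×161 = 387.18 + 260.76 + 233.45 = 881.39
link = 967.49/881.39 = 1.097687
Chained index = 100 × 1.004742 × 1.097687 = 110.2892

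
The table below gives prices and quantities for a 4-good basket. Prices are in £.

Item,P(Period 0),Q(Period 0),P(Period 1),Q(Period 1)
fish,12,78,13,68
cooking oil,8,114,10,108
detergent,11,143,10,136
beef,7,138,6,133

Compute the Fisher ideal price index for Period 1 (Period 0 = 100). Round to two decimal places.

Laspeyres component (base-period weights):
ΣP(Period 1)Q(Period 0) = 13×78 + 10×114 + 10×143 + 6×138 = 1014 + 1140 + 1430 + 828 = 4412
ΣP(Period 0)Q(Period 0) = 12×78 + 8×114 + 11×143 + 7×138 = 936 + 912 + 1573 + 966 = 4387
L = 4412 / 4387 × 100 = 100.5699
Paasche component (current-period weights):
ΣP(Period 1)Q(Period 1) = 13×68 + 10×108 + 10×136 + 6×133 = 884 + 1080 + 1360 + 798 = 4122
ΣP(Period 0)Q(Period 1) = 12×68 + 8×108 + 11×136 + 7×133 = 816 + 864 + 1496 + 931 = 4107
P = 4122 / 4107 × 100 = 100.3652
Fisher = √(L × P) = √(100.5699 × 100.3652) = 100.4675

100.47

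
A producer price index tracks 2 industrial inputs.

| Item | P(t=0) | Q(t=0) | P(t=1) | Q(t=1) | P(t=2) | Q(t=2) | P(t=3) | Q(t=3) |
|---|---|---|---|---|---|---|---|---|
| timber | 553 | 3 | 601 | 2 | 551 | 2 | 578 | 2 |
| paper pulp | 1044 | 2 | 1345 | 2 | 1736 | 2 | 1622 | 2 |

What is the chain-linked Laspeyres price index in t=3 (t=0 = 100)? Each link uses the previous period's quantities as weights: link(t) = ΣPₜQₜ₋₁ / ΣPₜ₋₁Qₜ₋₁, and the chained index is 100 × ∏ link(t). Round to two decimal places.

Link t=0→t=1:
ΣP(t=1)Q(t=0) = 601×3 + 1345×2 = 1803 + 2690 = 4493
ΣP(t=0)Q(t=0) = 553×3 + 1044×2 = 1659 + 2088 = 3747
link = 4493/3747 = 1.199093
Link t=1→t=2:
ΣP(t=2)Q(t=1) = 551×2 + 1736×2 = 1102 + 3472 = 4574
ΣP(t=1)Q(t=1) = 601×2 + 1345×2 = 1202 + 2690 = 3892
link = 4574/3892 = 1.175231
Link t=2→t=3:
ΣP(t=3)Q(t=2) = 578×2 + 1622×2 = 1156 + 3244 = 4400
ΣP(t=2)Q(t=2) = 551×2 + 1736×2 = 1102 + 3472 = 4574
link = 4400/4574 = 0.961959
Chained index = 100 × 1.199093 × 1.175231 × 0.961959 = 135.5603

135.56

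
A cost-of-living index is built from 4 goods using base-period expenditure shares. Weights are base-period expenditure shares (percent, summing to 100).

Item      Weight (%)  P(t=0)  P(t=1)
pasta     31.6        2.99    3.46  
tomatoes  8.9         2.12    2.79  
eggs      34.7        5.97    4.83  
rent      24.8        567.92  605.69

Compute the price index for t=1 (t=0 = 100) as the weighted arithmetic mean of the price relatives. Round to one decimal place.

pasta: 31.6 × (3.46/2.99) = 31.6 × 1.157191 = 36.5672
tomatoes: 8.9 × (2.79/2.12) = 8.9 × 1.316038 = 11.7127
eggs: 34.7 × (4.83/5.97) = 34.7 × 0.809045 = 28.0739
rent: 24.8 × (605.69/567.92) = 24.8 × 1.066506 = 26.4493
Index = Σ wᵢ·(p₁ᵢ/p₀ᵢ) = 36.5672 + 11.7127 + 28.0739 + 26.4493 = 102.8032

102.8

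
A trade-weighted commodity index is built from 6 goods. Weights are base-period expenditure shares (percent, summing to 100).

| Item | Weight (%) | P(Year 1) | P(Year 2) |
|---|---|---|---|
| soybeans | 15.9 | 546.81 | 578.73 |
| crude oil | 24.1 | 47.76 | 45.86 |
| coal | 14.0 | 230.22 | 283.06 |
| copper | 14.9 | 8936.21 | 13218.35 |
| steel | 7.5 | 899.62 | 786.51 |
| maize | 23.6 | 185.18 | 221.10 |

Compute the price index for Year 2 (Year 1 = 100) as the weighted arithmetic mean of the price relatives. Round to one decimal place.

soybeans: 15.9 × (578.73/546.81) = 15.9 × 1.058375 = 16.8282
crude oil: 24.1 × (45.86/47.76) = 24.1 × 0.960218 = 23.1412
coal: 14.0 × (283.06/230.22) = 14.0 × 1.229520 = 17.2133
copper: 14.9 × (13218.35/8936.21) = 14.9 × 1.479190 = 22.0399
steel: 7.5 × (786.51/899.62) = 7.5 × 0.874269 = 6.5570
maize: 23.6 × (221.10/185.18) = 23.6 × 1.193973 = 28.1778
Index = Σ wᵢ·(p₁ᵢ/p₀ᵢ) = 16.8282 + 23.1412 + 17.2133 + 22.0399 + 6.5570 + 28.1778 = 113.9574

114.0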